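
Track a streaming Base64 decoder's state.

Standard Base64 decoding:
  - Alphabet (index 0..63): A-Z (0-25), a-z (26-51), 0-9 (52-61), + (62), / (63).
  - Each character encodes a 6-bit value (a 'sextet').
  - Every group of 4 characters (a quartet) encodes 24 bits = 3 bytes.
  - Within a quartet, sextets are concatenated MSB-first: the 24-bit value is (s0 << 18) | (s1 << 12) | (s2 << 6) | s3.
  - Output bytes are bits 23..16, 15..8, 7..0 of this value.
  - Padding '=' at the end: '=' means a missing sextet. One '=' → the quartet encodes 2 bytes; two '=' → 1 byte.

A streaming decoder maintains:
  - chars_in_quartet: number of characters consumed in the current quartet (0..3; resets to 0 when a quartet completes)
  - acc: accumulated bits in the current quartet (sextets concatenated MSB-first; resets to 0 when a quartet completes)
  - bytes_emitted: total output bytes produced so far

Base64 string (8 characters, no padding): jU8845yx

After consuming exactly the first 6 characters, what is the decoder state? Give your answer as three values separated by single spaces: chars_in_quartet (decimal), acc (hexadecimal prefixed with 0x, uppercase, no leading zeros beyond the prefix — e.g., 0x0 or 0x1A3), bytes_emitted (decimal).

Answer: 2 0xE39 3

Derivation:
After char 0 ('j'=35): chars_in_quartet=1 acc=0x23 bytes_emitted=0
After char 1 ('U'=20): chars_in_quartet=2 acc=0x8D4 bytes_emitted=0
After char 2 ('8'=60): chars_in_quartet=3 acc=0x2353C bytes_emitted=0
After char 3 ('8'=60): chars_in_quartet=4 acc=0x8D4F3C -> emit 8D 4F 3C, reset; bytes_emitted=3
After char 4 ('4'=56): chars_in_quartet=1 acc=0x38 bytes_emitted=3
After char 5 ('5'=57): chars_in_quartet=2 acc=0xE39 bytes_emitted=3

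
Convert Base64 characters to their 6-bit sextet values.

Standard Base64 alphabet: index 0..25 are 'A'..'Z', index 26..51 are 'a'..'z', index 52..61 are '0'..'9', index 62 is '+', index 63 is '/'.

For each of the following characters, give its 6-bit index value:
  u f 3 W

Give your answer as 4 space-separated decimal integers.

'u': a..z range, 26 + ord('u') − ord('a') = 46
'f': a..z range, 26 + ord('f') − ord('a') = 31
'3': 0..9 range, 52 + ord('3') − ord('0') = 55
'W': A..Z range, ord('W') − ord('A') = 22

Answer: 46 31 55 22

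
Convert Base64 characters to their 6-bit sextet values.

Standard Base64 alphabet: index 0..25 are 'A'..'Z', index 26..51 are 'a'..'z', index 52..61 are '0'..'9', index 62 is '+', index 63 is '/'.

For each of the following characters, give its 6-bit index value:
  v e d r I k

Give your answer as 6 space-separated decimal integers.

Answer: 47 30 29 43 8 36

Derivation:
'v': a..z range, 26 + ord('v') − ord('a') = 47
'e': a..z range, 26 + ord('e') − ord('a') = 30
'd': a..z range, 26 + ord('d') − ord('a') = 29
'r': a..z range, 26 + ord('r') − ord('a') = 43
'I': A..Z range, ord('I') − ord('A') = 8
'k': a..z range, 26 + ord('k') − ord('a') = 36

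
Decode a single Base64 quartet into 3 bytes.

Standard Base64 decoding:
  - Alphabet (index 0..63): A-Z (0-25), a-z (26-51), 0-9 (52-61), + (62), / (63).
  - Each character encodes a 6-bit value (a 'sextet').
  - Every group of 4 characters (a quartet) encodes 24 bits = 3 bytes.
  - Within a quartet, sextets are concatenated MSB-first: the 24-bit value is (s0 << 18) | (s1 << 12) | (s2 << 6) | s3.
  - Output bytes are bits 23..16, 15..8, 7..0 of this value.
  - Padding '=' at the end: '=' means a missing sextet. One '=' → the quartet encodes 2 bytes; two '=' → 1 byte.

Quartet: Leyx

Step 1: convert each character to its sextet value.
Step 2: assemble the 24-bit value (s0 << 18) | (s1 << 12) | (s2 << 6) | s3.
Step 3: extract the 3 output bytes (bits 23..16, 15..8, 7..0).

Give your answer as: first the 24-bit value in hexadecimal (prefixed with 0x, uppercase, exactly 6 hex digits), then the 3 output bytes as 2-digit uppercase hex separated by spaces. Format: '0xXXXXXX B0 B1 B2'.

Sextets: L=11, e=30, y=50, x=49
24-bit: (11<<18) | (30<<12) | (50<<6) | 49
      = 0x2C0000 | 0x01E000 | 0x000C80 | 0x000031
      = 0x2DECB1
Bytes: (v>>16)&0xFF=2D, (v>>8)&0xFF=EC, v&0xFF=B1

Answer: 0x2DECB1 2D EC B1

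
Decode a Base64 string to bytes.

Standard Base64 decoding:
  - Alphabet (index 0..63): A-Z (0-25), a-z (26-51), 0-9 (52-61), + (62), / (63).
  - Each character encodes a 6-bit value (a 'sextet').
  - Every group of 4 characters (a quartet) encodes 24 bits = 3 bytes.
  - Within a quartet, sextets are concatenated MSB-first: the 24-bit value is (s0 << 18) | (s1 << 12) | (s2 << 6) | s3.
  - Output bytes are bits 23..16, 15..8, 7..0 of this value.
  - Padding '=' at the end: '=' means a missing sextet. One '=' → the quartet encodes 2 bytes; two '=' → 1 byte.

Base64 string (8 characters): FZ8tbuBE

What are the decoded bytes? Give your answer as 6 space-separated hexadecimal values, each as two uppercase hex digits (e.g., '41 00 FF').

After char 0 ('F'=5): chars_in_quartet=1 acc=0x5 bytes_emitted=0
After char 1 ('Z'=25): chars_in_quartet=2 acc=0x159 bytes_emitted=0
After char 2 ('8'=60): chars_in_quartet=3 acc=0x567C bytes_emitted=0
After char 3 ('t'=45): chars_in_quartet=4 acc=0x159F2D -> emit 15 9F 2D, reset; bytes_emitted=3
After char 4 ('b'=27): chars_in_quartet=1 acc=0x1B bytes_emitted=3
After char 5 ('u'=46): chars_in_quartet=2 acc=0x6EE bytes_emitted=3
After char 6 ('B'=1): chars_in_quartet=3 acc=0x1BB81 bytes_emitted=3
After char 7 ('E'=4): chars_in_quartet=4 acc=0x6EE044 -> emit 6E E0 44, reset; bytes_emitted=6

Answer: 15 9F 2D 6E E0 44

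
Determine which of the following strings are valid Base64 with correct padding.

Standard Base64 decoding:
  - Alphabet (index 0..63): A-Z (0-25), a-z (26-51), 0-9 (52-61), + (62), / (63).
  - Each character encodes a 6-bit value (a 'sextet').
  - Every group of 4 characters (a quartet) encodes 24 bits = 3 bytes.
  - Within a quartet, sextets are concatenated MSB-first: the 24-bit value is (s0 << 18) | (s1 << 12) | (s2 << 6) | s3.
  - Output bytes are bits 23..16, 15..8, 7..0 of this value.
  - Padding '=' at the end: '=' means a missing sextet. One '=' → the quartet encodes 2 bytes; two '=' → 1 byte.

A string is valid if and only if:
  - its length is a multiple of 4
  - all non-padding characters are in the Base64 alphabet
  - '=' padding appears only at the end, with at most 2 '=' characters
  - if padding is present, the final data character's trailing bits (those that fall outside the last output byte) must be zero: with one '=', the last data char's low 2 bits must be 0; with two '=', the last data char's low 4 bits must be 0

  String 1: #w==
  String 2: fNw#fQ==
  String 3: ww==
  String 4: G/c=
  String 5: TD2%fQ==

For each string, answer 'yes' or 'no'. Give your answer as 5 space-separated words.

Answer: no no yes yes no

Derivation:
String 1: '#w==' → invalid (bad char(s): ['#'])
String 2: 'fNw#fQ==' → invalid (bad char(s): ['#'])
String 3: 'ww==' → valid
String 4: 'G/c=' → valid
String 5: 'TD2%fQ==' → invalid (bad char(s): ['%'])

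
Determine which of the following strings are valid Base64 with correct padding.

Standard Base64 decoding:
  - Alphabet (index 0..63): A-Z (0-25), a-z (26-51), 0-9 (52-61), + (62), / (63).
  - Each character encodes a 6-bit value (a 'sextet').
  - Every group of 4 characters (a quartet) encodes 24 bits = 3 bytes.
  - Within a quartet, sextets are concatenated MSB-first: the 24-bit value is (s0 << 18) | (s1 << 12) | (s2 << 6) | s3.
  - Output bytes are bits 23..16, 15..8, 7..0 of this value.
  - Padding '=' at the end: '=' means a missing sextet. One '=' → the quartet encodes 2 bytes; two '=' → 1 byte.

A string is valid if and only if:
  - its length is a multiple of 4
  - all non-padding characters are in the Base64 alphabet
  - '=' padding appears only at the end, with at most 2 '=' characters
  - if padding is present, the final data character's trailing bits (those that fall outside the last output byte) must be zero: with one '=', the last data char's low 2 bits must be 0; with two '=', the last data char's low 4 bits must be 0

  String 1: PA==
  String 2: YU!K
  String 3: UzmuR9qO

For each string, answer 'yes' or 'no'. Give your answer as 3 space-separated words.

Answer: yes no yes

Derivation:
String 1: 'PA==' → valid
String 2: 'YU!K' → invalid (bad char(s): ['!'])
String 3: 'UzmuR9qO' → valid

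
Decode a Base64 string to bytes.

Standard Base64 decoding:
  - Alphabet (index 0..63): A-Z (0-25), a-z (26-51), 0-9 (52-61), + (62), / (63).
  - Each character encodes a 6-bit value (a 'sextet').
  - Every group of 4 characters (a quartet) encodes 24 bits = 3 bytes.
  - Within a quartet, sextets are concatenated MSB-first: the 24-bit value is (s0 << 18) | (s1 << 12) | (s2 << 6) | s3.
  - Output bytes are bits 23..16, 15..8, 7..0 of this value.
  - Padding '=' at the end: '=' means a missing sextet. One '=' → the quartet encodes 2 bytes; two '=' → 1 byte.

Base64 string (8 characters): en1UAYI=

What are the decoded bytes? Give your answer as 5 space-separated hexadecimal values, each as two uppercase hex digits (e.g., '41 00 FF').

After char 0 ('e'=30): chars_in_quartet=1 acc=0x1E bytes_emitted=0
After char 1 ('n'=39): chars_in_quartet=2 acc=0x7A7 bytes_emitted=0
After char 2 ('1'=53): chars_in_quartet=3 acc=0x1E9F5 bytes_emitted=0
After char 3 ('U'=20): chars_in_quartet=4 acc=0x7A7D54 -> emit 7A 7D 54, reset; bytes_emitted=3
After char 4 ('A'=0): chars_in_quartet=1 acc=0x0 bytes_emitted=3
After char 5 ('Y'=24): chars_in_quartet=2 acc=0x18 bytes_emitted=3
After char 6 ('I'=8): chars_in_quartet=3 acc=0x608 bytes_emitted=3
Padding '=': partial quartet acc=0x608 -> emit 01 82; bytes_emitted=5

Answer: 7A 7D 54 01 82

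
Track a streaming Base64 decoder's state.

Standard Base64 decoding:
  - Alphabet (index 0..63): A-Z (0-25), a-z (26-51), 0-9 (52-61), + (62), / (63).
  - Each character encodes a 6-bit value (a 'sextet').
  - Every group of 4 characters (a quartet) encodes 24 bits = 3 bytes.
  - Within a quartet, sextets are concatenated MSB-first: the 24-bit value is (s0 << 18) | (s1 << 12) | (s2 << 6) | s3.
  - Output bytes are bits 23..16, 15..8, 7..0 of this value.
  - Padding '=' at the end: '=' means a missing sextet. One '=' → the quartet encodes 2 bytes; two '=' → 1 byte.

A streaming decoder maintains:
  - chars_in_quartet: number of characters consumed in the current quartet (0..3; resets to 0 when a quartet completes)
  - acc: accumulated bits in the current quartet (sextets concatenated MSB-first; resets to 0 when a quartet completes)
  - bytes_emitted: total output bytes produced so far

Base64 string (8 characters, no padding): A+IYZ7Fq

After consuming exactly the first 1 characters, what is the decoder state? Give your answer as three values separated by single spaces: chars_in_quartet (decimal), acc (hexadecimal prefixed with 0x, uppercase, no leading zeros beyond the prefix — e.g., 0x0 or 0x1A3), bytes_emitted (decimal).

After char 0 ('A'=0): chars_in_quartet=1 acc=0x0 bytes_emitted=0

Answer: 1 0x0 0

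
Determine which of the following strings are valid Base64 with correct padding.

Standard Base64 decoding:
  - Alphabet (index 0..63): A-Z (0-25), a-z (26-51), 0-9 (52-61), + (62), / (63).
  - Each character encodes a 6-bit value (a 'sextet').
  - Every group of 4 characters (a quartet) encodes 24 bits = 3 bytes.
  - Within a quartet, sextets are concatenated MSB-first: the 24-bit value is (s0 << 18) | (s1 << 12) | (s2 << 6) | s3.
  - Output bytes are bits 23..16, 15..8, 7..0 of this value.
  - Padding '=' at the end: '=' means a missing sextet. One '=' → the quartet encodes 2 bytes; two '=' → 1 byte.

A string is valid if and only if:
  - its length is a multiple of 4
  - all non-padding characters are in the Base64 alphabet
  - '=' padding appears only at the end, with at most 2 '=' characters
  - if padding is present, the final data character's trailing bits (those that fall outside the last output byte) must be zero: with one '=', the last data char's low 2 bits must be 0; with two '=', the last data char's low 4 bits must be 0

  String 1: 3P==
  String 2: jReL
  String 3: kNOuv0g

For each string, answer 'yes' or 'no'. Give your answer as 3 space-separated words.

String 1: '3P==' → invalid (bad trailing bits)
String 2: 'jReL' → valid
String 3: 'kNOuv0g' → invalid (len=7 not mult of 4)

Answer: no yes no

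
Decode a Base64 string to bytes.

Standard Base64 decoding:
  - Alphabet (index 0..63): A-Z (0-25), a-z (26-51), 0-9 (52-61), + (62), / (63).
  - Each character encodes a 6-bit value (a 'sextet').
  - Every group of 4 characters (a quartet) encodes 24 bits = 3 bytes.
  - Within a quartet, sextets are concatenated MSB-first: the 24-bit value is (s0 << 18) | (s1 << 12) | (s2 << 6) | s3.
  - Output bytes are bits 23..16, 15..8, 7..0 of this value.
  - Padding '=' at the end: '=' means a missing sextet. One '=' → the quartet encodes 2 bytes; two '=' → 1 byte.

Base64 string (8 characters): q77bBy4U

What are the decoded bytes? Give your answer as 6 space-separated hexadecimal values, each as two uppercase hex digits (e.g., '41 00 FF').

Answer: AB BE DB 07 2E 14

Derivation:
After char 0 ('q'=42): chars_in_quartet=1 acc=0x2A bytes_emitted=0
After char 1 ('7'=59): chars_in_quartet=2 acc=0xABB bytes_emitted=0
After char 2 ('7'=59): chars_in_quartet=3 acc=0x2AEFB bytes_emitted=0
After char 3 ('b'=27): chars_in_quartet=4 acc=0xABBEDB -> emit AB BE DB, reset; bytes_emitted=3
After char 4 ('B'=1): chars_in_quartet=1 acc=0x1 bytes_emitted=3
After char 5 ('y'=50): chars_in_quartet=2 acc=0x72 bytes_emitted=3
After char 6 ('4'=56): chars_in_quartet=3 acc=0x1CB8 bytes_emitted=3
After char 7 ('U'=20): chars_in_quartet=4 acc=0x72E14 -> emit 07 2E 14, reset; bytes_emitted=6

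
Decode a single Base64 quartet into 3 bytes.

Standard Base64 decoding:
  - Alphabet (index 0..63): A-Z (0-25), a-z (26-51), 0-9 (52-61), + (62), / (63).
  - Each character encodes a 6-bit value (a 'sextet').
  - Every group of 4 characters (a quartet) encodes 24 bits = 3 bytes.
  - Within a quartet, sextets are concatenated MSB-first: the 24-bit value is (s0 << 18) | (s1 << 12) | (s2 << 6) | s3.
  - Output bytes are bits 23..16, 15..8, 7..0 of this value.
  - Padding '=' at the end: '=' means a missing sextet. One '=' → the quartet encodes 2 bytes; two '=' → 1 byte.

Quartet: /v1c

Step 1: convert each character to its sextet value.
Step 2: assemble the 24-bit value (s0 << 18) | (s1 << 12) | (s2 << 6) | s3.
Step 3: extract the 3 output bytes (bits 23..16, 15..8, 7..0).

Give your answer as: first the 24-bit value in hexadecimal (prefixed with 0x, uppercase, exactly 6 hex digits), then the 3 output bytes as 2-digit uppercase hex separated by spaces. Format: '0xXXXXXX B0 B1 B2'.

Sextets: /=63, v=47, 1=53, c=28
24-bit: (63<<18) | (47<<12) | (53<<6) | 28
      = 0xFC0000 | 0x02F000 | 0x000D40 | 0x00001C
      = 0xFEFD5C
Bytes: (v>>16)&0xFF=FE, (v>>8)&0xFF=FD, v&0xFF=5C

Answer: 0xFEFD5C FE FD 5C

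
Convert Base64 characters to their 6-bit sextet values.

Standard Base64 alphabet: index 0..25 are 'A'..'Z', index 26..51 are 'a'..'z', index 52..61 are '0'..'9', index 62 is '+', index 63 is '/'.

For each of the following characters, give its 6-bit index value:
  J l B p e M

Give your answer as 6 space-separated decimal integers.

Answer: 9 37 1 41 30 12

Derivation:
'J': A..Z range, ord('J') − ord('A') = 9
'l': a..z range, 26 + ord('l') − ord('a') = 37
'B': A..Z range, ord('B') − ord('A') = 1
'p': a..z range, 26 + ord('p') − ord('a') = 41
'e': a..z range, 26 + ord('e') − ord('a') = 30
'M': A..Z range, ord('M') − ord('A') = 12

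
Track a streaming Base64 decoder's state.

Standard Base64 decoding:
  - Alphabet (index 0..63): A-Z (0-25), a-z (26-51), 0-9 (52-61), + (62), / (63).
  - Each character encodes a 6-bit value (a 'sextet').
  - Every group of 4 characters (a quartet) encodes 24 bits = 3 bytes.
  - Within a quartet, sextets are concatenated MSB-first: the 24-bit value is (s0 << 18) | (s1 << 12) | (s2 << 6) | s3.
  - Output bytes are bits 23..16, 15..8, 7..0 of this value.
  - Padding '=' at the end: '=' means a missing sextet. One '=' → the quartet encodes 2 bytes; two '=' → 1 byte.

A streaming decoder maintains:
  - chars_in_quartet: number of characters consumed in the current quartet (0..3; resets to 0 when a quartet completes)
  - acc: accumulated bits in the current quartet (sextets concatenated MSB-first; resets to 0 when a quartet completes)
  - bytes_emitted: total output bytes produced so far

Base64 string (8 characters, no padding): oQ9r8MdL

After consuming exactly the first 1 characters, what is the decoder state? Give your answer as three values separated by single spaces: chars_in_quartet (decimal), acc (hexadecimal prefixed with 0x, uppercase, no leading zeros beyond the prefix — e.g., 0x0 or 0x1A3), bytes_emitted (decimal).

After char 0 ('o'=40): chars_in_quartet=1 acc=0x28 bytes_emitted=0

Answer: 1 0x28 0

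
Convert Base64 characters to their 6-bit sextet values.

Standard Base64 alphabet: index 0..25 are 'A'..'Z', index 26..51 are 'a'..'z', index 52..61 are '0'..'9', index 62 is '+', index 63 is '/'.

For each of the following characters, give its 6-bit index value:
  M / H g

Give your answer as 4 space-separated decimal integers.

'M': A..Z range, ord('M') − ord('A') = 12
'/': index 63
'H': A..Z range, ord('H') − ord('A') = 7
'g': a..z range, 26 + ord('g') − ord('a') = 32

Answer: 12 63 7 32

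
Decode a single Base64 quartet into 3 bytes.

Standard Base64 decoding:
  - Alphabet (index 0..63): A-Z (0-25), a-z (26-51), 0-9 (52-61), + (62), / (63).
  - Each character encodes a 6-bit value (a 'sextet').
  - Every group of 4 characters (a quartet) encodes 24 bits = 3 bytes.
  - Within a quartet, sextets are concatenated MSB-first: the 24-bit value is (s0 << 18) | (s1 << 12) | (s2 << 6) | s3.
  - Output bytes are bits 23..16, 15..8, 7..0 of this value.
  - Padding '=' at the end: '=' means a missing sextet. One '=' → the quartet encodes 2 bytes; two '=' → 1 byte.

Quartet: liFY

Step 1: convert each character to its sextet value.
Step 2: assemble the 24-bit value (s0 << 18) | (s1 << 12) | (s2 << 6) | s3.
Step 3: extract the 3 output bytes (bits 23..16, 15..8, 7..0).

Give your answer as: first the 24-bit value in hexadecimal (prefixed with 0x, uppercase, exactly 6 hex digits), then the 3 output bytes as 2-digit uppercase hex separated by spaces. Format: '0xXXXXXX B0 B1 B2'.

Answer: 0x962158 96 21 58

Derivation:
Sextets: l=37, i=34, F=5, Y=24
24-bit: (37<<18) | (34<<12) | (5<<6) | 24
      = 0x940000 | 0x022000 | 0x000140 | 0x000018
      = 0x962158
Bytes: (v>>16)&0xFF=96, (v>>8)&0xFF=21, v&0xFF=58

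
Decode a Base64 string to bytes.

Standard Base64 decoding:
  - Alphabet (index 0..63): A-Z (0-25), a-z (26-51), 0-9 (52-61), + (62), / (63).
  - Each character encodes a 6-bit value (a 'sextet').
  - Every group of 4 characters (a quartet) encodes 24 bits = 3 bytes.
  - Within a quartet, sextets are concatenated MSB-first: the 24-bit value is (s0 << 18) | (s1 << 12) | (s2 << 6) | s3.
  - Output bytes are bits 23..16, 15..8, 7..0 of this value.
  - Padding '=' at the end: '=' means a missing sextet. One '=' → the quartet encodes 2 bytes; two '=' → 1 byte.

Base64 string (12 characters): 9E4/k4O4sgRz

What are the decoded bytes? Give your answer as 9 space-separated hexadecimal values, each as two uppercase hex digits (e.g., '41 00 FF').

After char 0 ('9'=61): chars_in_quartet=1 acc=0x3D bytes_emitted=0
After char 1 ('E'=4): chars_in_quartet=2 acc=0xF44 bytes_emitted=0
After char 2 ('4'=56): chars_in_quartet=3 acc=0x3D138 bytes_emitted=0
After char 3 ('/'=63): chars_in_quartet=4 acc=0xF44E3F -> emit F4 4E 3F, reset; bytes_emitted=3
After char 4 ('k'=36): chars_in_quartet=1 acc=0x24 bytes_emitted=3
After char 5 ('4'=56): chars_in_quartet=2 acc=0x938 bytes_emitted=3
After char 6 ('O'=14): chars_in_quartet=3 acc=0x24E0E bytes_emitted=3
After char 7 ('4'=56): chars_in_quartet=4 acc=0x9383B8 -> emit 93 83 B8, reset; bytes_emitted=6
After char 8 ('s'=44): chars_in_quartet=1 acc=0x2C bytes_emitted=6
After char 9 ('g'=32): chars_in_quartet=2 acc=0xB20 bytes_emitted=6
After char 10 ('R'=17): chars_in_quartet=3 acc=0x2C811 bytes_emitted=6
After char 11 ('z'=51): chars_in_quartet=4 acc=0xB20473 -> emit B2 04 73, reset; bytes_emitted=9

Answer: F4 4E 3F 93 83 B8 B2 04 73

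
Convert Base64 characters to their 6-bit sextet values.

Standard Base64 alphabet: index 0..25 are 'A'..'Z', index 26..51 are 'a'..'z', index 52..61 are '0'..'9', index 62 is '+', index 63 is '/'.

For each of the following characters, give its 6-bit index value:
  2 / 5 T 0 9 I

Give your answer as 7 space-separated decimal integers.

'2': 0..9 range, 52 + ord('2') − ord('0') = 54
'/': index 63
'5': 0..9 range, 52 + ord('5') − ord('0') = 57
'T': A..Z range, ord('T') − ord('A') = 19
'0': 0..9 range, 52 + ord('0') − ord('0') = 52
'9': 0..9 range, 52 + ord('9') − ord('0') = 61
'I': A..Z range, ord('I') − ord('A') = 8

Answer: 54 63 57 19 52 61 8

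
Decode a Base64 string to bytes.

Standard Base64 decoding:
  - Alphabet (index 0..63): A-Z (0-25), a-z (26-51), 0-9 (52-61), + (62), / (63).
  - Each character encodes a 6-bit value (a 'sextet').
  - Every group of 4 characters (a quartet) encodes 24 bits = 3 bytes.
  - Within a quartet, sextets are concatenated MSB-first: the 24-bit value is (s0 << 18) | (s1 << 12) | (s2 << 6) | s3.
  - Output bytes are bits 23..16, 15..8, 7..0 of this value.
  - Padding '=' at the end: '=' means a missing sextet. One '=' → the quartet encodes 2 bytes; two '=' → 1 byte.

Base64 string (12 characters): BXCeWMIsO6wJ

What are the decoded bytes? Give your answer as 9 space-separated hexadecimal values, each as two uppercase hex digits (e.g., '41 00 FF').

Answer: 05 70 9E 58 C2 2C 3B AC 09

Derivation:
After char 0 ('B'=1): chars_in_quartet=1 acc=0x1 bytes_emitted=0
After char 1 ('X'=23): chars_in_quartet=2 acc=0x57 bytes_emitted=0
After char 2 ('C'=2): chars_in_quartet=3 acc=0x15C2 bytes_emitted=0
After char 3 ('e'=30): chars_in_quartet=4 acc=0x5709E -> emit 05 70 9E, reset; bytes_emitted=3
After char 4 ('W'=22): chars_in_quartet=1 acc=0x16 bytes_emitted=3
After char 5 ('M'=12): chars_in_quartet=2 acc=0x58C bytes_emitted=3
After char 6 ('I'=8): chars_in_quartet=3 acc=0x16308 bytes_emitted=3
After char 7 ('s'=44): chars_in_quartet=4 acc=0x58C22C -> emit 58 C2 2C, reset; bytes_emitted=6
After char 8 ('O'=14): chars_in_quartet=1 acc=0xE bytes_emitted=6
After char 9 ('6'=58): chars_in_quartet=2 acc=0x3BA bytes_emitted=6
After char 10 ('w'=48): chars_in_quartet=3 acc=0xEEB0 bytes_emitted=6
After char 11 ('J'=9): chars_in_quartet=4 acc=0x3BAC09 -> emit 3B AC 09, reset; bytes_emitted=9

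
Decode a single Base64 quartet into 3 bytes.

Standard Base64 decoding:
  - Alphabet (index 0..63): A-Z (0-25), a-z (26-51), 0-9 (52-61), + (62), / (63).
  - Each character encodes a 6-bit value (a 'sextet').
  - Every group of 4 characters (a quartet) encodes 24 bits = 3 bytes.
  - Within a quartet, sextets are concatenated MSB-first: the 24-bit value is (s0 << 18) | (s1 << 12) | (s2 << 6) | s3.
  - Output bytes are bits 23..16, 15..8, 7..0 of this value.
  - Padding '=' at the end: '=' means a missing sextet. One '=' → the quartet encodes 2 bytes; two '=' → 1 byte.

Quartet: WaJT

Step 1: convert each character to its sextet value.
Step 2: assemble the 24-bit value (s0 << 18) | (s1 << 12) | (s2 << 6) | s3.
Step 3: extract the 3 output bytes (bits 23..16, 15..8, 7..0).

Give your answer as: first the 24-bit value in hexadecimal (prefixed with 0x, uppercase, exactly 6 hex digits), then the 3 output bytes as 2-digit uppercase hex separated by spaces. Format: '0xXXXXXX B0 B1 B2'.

Sextets: W=22, a=26, J=9, T=19
24-bit: (22<<18) | (26<<12) | (9<<6) | 19
      = 0x580000 | 0x01A000 | 0x000240 | 0x000013
      = 0x59A253
Bytes: (v>>16)&0xFF=59, (v>>8)&0xFF=A2, v&0xFF=53

Answer: 0x59A253 59 A2 53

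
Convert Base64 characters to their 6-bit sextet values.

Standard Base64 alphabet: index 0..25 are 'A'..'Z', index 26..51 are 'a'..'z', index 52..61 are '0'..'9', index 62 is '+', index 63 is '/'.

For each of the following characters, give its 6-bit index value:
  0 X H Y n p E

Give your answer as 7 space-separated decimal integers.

'0': 0..9 range, 52 + ord('0') − ord('0') = 52
'X': A..Z range, ord('X') − ord('A') = 23
'H': A..Z range, ord('H') − ord('A') = 7
'Y': A..Z range, ord('Y') − ord('A') = 24
'n': a..z range, 26 + ord('n') − ord('a') = 39
'p': a..z range, 26 + ord('p') − ord('a') = 41
'E': A..Z range, ord('E') − ord('A') = 4

Answer: 52 23 7 24 39 41 4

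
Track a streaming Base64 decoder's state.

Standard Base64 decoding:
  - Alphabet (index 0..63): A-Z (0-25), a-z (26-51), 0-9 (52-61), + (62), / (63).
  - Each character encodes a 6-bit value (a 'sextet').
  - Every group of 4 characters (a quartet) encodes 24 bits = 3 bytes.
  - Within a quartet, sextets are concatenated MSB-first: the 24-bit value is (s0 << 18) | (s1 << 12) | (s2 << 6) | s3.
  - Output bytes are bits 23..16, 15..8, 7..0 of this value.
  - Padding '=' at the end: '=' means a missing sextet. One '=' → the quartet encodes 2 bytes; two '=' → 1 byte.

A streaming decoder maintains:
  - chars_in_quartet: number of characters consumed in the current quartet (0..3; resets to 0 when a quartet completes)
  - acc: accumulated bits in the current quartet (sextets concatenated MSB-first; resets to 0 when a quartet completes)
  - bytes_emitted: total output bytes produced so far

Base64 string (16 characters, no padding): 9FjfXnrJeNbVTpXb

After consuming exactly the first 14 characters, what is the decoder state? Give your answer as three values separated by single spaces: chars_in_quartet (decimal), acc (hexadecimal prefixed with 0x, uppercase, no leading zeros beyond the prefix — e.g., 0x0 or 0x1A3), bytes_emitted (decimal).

Answer: 2 0x4E9 9

Derivation:
After char 0 ('9'=61): chars_in_quartet=1 acc=0x3D bytes_emitted=0
After char 1 ('F'=5): chars_in_quartet=2 acc=0xF45 bytes_emitted=0
After char 2 ('j'=35): chars_in_quartet=3 acc=0x3D163 bytes_emitted=0
After char 3 ('f'=31): chars_in_quartet=4 acc=0xF458DF -> emit F4 58 DF, reset; bytes_emitted=3
After char 4 ('X'=23): chars_in_quartet=1 acc=0x17 bytes_emitted=3
After char 5 ('n'=39): chars_in_quartet=2 acc=0x5E7 bytes_emitted=3
After char 6 ('r'=43): chars_in_quartet=3 acc=0x179EB bytes_emitted=3
After char 7 ('J'=9): chars_in_quartet=4 acc=0x5E7AC9 -> emit 5E 7A C9, reset; bytes_emitted=6
After char 8 ('e'=30): chars_in_quartet=1 acc=0x1E bytes_emitted=6
After char 9 ('N'=13): chars_in_quartet=2 acc=0x78D bytes_emitted=6
After char 10 ('b'=27): chars_in_quartet=3 acc=0x1E35B bytes_emitted=6
After char 11 ('V'=21): chars_in_quartet=4 acc=0x78D6D5 -> emit 78 D6 D5, reset; bytes_emitted=9
After char 12 ('T'=19): chars_in_quartet=1 acc=0x13 bytes_emitted=9
After char 13 ('p'=41): chars_in_quartet=2 acc=0x4E9 bytes_emitted=9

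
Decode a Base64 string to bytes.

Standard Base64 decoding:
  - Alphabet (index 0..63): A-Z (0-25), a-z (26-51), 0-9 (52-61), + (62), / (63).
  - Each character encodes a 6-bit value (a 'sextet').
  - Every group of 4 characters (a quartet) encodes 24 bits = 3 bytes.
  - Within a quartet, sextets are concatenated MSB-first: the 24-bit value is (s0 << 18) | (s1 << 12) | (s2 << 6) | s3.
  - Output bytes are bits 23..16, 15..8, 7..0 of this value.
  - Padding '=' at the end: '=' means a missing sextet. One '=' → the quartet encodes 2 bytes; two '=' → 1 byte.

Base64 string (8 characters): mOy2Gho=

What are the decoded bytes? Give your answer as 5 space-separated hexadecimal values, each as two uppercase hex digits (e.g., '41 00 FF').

After char 0 ('m'=38): chars_in_quartet=1 acc=0x26 bytes_emitted=0
After char 1 ('O'=14): chars_in_quartet=2 acc=0x98E bytes_emitted=0
After char 2 ('y'=50): chars_in_quartet=3 acc=0x263B2 bytes_emitted=0
After char 3 ('2'=54): chars_in_quartet=4 acc=0x98ECB6 -> emit 98 EC B6, reset; bytes_emitted=3
After char 4 ('G'=6): chars_in_quartet=1 acc=0x6 bytes_emitted=3
After char 5 ('h'=33): chars_in_quartet=2 acc=0x1A1 bytes_emitted=3
After char 6 ('o'=40): chars_in_quartet=3 acc=0x6868 bytes_emitted=3
Padding '=': partial quartet acc=0x6868 -> emit 1A 1A; bytes_emitted=5

Answer: 98 EC B6 1A 1A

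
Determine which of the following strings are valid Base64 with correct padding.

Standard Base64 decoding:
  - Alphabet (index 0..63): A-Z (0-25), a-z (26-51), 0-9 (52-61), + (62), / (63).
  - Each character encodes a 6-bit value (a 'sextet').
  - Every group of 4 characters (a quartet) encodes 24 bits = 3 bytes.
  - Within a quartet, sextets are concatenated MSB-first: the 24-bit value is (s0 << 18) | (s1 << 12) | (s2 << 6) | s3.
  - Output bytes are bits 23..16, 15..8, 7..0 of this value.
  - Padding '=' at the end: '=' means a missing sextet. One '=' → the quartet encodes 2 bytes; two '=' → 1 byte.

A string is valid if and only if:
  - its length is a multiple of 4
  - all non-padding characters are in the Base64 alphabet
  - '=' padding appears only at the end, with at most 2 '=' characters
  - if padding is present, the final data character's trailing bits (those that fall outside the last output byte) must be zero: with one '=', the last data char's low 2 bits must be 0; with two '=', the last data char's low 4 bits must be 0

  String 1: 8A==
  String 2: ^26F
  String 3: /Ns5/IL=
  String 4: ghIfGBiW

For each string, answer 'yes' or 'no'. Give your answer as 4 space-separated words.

String 1: '8A==' → valid
String 2: '^26F' → invalid (bad char(s): ['^'])
String 3: '/Ns5/IL=' → invalid (bad trailing bits)
String 4: 'ghIfGBiW' → valid

Answer: yes no no yes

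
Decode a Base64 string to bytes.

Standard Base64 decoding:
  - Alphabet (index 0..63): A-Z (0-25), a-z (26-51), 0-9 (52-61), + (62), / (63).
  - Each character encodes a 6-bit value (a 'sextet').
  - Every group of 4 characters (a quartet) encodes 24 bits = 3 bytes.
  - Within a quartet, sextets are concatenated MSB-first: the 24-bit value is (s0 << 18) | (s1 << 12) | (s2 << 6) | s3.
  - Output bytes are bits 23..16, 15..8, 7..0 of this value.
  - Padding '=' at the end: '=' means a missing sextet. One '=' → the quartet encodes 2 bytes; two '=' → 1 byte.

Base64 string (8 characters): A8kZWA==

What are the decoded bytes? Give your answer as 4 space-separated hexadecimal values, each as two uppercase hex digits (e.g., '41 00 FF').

After char 0 ('A'=0): chars_in_quartet=1 acc=0x0 bytes_emitted=0
After char 1 ('8'=60): chars_in_quartet=2 acc=0x3C bytes_emitted=0
After char 2 ('k'=36): chars_in_quartet=3 acc=0xF24 bytes_emitted=0
After char 3 ('Z'=25): chars_in_quartet=4 acc=0x3C919 -> emit 03 C9 19, reset; bytes_emitted=3
After char 4 ('W'=22): chars_in_quartet=1 acc=0x16 bytes_emitted=3
After char 5 ('A'=0): chars_in_quartet=2 acc=0x580 bytes_emitted=3
Padding '==': partial quartet acc=0x580 -> emit 58; bytes_emitted=4

Answer: 03 C9 19 58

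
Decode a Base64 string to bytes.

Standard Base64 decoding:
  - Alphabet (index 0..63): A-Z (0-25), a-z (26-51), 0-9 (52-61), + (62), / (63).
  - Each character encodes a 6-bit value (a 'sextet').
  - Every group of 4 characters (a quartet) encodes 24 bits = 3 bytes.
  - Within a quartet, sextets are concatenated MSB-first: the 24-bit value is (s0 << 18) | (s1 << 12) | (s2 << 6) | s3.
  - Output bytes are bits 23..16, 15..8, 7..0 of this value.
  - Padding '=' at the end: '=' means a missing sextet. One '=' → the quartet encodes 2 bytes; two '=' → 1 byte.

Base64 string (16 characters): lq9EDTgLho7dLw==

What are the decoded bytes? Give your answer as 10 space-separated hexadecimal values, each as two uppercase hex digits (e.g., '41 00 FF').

After char 0 ('l'=37): chars_in_quartet=1 acc=0x25 bytes_emitted=0
After char 1 ('q'=42): chars_in_quartet=2 acc=0x96A bytes_emitted=0
After char 2 ('9'=61): chars_in_quartet=3 acc=0x25ABD bytes_emitted=0
After char 3 ('E'=4): chars_in_quartet=4 acc=0x96AF44 -> emit 96 AF 44, reset; bytes_emitted=3
After char 4 ('D'=3): chars_in_quartet=1 acc=0x3 bytes_emitted=3
After char 5 ('T'=19): chars_in_quartet=2 acc=0xD3 bytes_emitted=3
After char 6 ('g'=32): chars_in_quartet=3 acc=0x34E0 bytes_emitted=3
After char 7 ('L'=11): chars_in_quartet=4 acc=0xD380B -> emit 0D 38 0B, reset; bytes_emitted=6
After char 8 ('h'=33): chars_in_quartet=1 acc=0x21 bytes_emitted=6
After char 9 ('o'=40): chars_in_quartet=2 acc=0x868 bytes_emitted=6
After char 10 ('7'=59): chars_in_quartet=3 acc=0x21A3B bytes_emitted=6
After char 11 ('d'=29): chars_in_quartet=4 acc=0x868EDD -> emit 86 8E DD, reset; bytes_emitted=9
After char 12 ('L'=11): chars_in_quartet=1 acc=0xB bytes_emitted=9
After char 13 ('w'=48): chars_in_quartet=2 acc=0x2F0 bytes_emitted=9
Padding '==': partial quartet acc=0x2F0 -> emit 2F; bytes_emitted=10

Answer: 96 AF 44 0D 38 0B 86 8E DD 2F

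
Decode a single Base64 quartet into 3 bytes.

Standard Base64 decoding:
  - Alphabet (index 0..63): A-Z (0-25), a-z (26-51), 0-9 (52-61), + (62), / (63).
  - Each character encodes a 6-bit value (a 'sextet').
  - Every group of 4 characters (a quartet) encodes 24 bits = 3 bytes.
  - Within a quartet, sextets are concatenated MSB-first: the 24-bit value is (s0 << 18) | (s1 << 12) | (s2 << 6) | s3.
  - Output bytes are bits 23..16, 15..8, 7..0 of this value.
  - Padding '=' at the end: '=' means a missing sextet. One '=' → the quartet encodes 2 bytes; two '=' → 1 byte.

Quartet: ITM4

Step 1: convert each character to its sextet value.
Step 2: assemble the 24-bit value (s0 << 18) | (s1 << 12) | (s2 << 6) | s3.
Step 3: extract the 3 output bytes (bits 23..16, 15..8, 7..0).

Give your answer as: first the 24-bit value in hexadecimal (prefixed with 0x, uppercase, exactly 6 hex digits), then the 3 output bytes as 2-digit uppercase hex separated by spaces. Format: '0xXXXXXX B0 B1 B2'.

Sextets: I=8, T=19, M=12, 4=56
24-bit: (8<<18) | (19<<12) | (12<<6) | 56
      = 0x200000 | 0x013000 | 0x000300 | 0x000038
      = 0x213338
Bytes: (v>>16)&0xFF=21, (v>>8)&0xFF=33, v&0xFF=38

Answer: 0x213338 21 33 38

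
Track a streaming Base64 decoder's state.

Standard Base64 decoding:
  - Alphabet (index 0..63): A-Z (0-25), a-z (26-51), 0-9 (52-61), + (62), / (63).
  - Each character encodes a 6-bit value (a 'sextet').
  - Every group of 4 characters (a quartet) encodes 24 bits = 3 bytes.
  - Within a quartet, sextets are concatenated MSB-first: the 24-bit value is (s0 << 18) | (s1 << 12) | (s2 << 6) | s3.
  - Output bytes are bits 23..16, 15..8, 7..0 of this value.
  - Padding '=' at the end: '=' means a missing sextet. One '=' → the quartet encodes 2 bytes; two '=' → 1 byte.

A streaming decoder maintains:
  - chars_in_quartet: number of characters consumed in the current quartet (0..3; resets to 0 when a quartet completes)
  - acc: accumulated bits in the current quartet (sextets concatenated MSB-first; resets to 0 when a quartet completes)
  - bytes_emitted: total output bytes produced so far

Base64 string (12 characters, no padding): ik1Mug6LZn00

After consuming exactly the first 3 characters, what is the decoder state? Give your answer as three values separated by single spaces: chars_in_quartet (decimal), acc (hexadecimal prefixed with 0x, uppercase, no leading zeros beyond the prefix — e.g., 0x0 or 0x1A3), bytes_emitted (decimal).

After char 0 ('i'=34): chars_in_quartet=1 acc=0x22 bytes_emitted=0
After char 1 ('k'=36): chars_in_quartet=2 acc=0x8A4 bytes_emitted=0
After char 2 ('1'=53): chars_in_quartet=3 acc=0x22935 bytes_emitted=0

Answer: 3 0x22935 0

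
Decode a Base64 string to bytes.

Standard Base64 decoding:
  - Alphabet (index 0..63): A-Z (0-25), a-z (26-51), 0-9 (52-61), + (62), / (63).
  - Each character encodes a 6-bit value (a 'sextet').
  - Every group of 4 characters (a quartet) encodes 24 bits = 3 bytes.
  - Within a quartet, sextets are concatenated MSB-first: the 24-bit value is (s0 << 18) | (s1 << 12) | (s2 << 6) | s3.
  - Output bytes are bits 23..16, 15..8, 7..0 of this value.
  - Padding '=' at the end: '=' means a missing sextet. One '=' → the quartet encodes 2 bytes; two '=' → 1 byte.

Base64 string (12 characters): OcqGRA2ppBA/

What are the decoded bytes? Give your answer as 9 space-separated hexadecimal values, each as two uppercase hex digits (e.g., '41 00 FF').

After char 0 ('O'=14): chars_in_quartet=1 acc=0xE bytes_emitted=0
After char 1 ('c'=28): chars_in_quartet=2 acc=0x39C bytes_emitted=0
After char 2 ('q'=42): chars_in_quartet=3 acc=0xE72A bytes_emitted=0
After char 3 ('G'=6): chars_in_quartet=4 acc=0x39CA86 -> emit 39 CA 86, reset; bytes_emitted=3
After char 4 ('R'=17): chars_in_quartet=1 acc=0x11 bytes_emitted=3
After char 5 ('A'=0): chars_in_quartet=2 acc=0x440 bytes_emitted=3
After char 6 ('2'=54): chars_in_quartet=3 acc=0x11036 bytes_emitted=3
After char 7 ('p'=41): chars_in_quartet=4 acc=0x440DA9 -> emit 44 0D A9, reset; bytes_emitted=6
After char 8 ('p'=41): chars_in_quartet=1 acc=0x29 bytes_emitted=6
After char 9 ('B'=1): chars_in_quartet=2 acc=0xA41 bytes_emitted=6
After char 10 ('A'=0): chars_in_quartet=3 acc=0x29040 bytes_emitted=6
After char 11 ('/'=63): chars_in_quartet=4 acc=0xA4103F -> emit A4 10 3F, reset; bytes_emitted=9

Answer: 39 CA 86 44 0D A9 A4 10 3F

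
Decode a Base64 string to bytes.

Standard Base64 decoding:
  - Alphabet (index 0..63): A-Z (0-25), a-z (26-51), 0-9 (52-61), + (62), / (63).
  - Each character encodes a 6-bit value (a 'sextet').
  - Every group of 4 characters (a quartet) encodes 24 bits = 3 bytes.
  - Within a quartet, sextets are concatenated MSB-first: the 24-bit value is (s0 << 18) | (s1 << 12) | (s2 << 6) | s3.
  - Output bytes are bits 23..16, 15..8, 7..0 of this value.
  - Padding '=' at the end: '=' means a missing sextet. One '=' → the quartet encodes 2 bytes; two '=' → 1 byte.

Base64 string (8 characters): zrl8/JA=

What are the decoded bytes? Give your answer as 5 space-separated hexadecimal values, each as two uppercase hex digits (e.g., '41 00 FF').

After char 0 ('z'=51): chars_in_quartet=1 acc=0x33 bytes_emitted=0
After char 1 ('r'=43): chars_in_quartet=2 acc=0xCEB bytes_emitted=0
After char 2 ('l'=37): chars_in_quartet=3 acc=0x33AE5 bytes_emitted=0
After char 3 ('8'=60): chars_in_quartet=4 acc=0xCEB97C -> emit CE B9 7C, reset; bytes_emitted=3
After char 4 ('/'=63): chars_in_quartet=1 acc=0x3F bytes_emitted=3
After char 5 ('J'=9): chars_in_quartet=2 acc=0xFC9 bytes_emitted=3
After char 6 ('A'=0): chars_in_quartet=3 acc=0x3F240 bytes_emitted=3
Padding '=': partial quartet acc=0x3F240 -> emit FC 90; bytes_emitted=5

Answer: CE B9 7C FC 90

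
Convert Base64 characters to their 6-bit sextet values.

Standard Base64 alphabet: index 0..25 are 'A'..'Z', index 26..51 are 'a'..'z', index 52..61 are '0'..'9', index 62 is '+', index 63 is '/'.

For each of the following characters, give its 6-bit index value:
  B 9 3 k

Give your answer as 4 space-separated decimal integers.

'B': A..Z range, ord('B') − ord('A') = 1
'9': 0..9 range, 52 + ord('9') − ord('0') = 61
'3': 0..9 range, 52 + ord('3') − ord('0') = 55
'k': a..z range, 26 + ord('k') − ord('a') = 36

Answer: 1 61 55 36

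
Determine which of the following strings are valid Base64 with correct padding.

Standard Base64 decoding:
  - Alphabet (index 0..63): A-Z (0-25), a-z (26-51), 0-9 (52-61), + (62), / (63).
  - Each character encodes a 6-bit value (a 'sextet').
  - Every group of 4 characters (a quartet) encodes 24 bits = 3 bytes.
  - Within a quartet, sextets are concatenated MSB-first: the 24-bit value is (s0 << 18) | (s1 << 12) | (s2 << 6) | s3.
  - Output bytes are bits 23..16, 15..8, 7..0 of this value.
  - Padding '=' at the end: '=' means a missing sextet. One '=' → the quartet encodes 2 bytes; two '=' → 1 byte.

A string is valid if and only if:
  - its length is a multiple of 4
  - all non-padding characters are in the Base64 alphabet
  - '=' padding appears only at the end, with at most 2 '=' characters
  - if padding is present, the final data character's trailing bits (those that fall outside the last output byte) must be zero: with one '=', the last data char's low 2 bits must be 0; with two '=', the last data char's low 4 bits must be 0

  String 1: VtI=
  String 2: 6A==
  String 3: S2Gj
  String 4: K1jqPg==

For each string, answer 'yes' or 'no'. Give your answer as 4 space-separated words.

String 1: 'VtI=' → valid
String 2: '6A==' → valid
String 3: 'S2Gj' → valid
String 4: 'K1jqPg==' → valid

Answer: yes yes yes yes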